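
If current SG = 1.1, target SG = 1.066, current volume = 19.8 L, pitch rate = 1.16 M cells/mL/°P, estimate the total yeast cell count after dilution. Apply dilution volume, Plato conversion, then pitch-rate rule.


V_w = V·((SG_c−1)/(SG_t−1)−1);  °P = 259 − 259/SG_t;  cells = rate·(V+V_w)·°P
V_w = 19.8·((1.1−1)/(1.066−1)−1) = 10.2000
V_final = 19.8 + 10.2000 = 30.0000
°P = 259 − 259/1.066 = 16.0356
cells = 1.16·30.0000·16.0356

558.0405 billion cells


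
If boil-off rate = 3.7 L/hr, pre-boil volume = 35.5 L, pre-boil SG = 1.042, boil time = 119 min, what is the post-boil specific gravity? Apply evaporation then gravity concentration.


V_post = V_pre − rate·(t/60);  SG_post = 1 + (SG_pre−1)·V_pre/V_post
V_post = 35.5 − 3.7·(119/60) = 28.1617
SG_post = 1 + (1.042 − 1)·35.5/28.1617

1.0529


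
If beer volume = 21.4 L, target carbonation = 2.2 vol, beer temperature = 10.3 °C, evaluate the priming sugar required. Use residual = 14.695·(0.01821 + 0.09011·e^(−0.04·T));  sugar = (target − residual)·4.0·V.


residual = 14.695·(0.01821 + 0.09011·e^(−0.04·10.3)) = 1.1446
sugar = (2.2 − 1.1446)·4.0·21.4

90.3402 g


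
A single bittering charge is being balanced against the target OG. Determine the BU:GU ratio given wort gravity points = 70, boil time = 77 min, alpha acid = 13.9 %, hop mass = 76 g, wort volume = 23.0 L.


U = 1.65·0.000125^(GP/1000)·(1−e^(−0.04t))/4.15;  IBU = (α/100)·m·U·1000/V;  BU:GU = IBU/GP
U = 1.65·0.000125^(70/1000)·(1−e^(−0.04·77))/4.15 = 0.2022
IBU = (13.9/100)·76·0.2022·1000/23.0 = 92.8725
BU:GU = 92.8725/70

1.3267


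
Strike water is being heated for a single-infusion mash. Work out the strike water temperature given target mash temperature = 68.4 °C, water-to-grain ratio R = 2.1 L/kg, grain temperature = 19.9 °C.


T_strike = (0.41/R)·(T_mash − T_grain) + T_mash
T_strike = (0.41/2.1)·(68.4 − 19.9) + 68.4

77.8690 °C


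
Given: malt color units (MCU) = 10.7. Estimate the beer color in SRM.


SRM = 1.4922 · MCU^0.6859
SRM = 1.4922 · 10.7^0.6859

7.5837 SRM


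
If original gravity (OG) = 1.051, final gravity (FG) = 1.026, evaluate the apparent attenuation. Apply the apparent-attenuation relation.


AA = (OG − FG)/(OG − 1) · 100
AA = (1.051 − 1.026)/(1.051 − 1) · 100

49.0196 %


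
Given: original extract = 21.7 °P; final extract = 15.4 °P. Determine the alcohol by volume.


SG = 259/(259 − P);  ABV = (OG − FG)·131.25
OG = 259/(259 − 21.7) = 1.0914
FG = 259/(259 − 15.4) = 1.0632
ABV = (1.0914 − 1.0632)·131.25

3.7048 % ABV


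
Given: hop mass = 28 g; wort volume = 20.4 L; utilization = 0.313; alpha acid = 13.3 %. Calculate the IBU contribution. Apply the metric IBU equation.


IBU = (α/100)·mass·U·1000 / V
IBU = (13.3/100)·28·0.313·1000 / 20.4

57.1378 IBU


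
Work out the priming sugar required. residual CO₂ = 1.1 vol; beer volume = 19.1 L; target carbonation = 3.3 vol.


sugar = (target − residual)·4.0·V
sugar = (3.3 − 1.1)·4.0·19.1

168.0800 g


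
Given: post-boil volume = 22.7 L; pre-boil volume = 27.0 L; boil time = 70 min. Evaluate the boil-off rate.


rate = (V_pre − V_post) / (t_min/60)
rate = (27.0 − 22.7) / (70/60)

3.6857 L/hr


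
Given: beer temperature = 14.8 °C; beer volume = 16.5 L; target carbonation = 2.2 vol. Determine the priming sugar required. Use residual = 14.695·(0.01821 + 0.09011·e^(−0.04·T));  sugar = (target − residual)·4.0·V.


residual = 14.695·(0.01821 + 0.09011·e^(−0.04·14.8)) = 1.0002
sugar = (2.2 − 1.0002)·4.0·16.5

79.1900 g


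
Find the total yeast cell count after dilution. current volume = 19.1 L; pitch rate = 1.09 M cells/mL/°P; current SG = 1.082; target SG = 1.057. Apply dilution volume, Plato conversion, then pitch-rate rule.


V_w = V·((SG_c−1)/(SG_t−1)−1);  °P = 259 − 259/SG_t;  cells = rate·(V+V_w)·°P
V_w = 19.1·((1.082−1)/(1.057−1)−1) = 8.3772
V_final = 19.1 + 8.3772 = 27.4772
°P = 259 − 259/1.057 = 13.9669
cells = 1.09·27.4772·13.9669

418.3102 billion cells


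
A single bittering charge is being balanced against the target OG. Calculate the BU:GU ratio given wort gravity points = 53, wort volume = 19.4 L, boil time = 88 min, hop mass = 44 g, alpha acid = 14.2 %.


U = 1.65·0.000125^(GP/1000)·(1−e^(−0.04t))/4.15;  IBU = (α/100)·m·U·1000/V;  BU:GU = IBU/GP
U = 1.65·0.000125^(53/1000)·(1−e^(−0.04·88))/4.15 = 0.2396
IBU = (14.2/100)·44·0.2396·1000/19.4 = 77.1725
BU:GU = 77.1725/53

1.4561


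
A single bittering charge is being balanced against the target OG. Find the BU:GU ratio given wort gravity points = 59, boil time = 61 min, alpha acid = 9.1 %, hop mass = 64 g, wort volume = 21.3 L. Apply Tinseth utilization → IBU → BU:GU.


U = 1.65·0.000125^(GP/1000)·(1−e^(−0.04t))/4.15;  IBU = (α/100)·m·U·1000/V;  BU:GU = IBU/GP
U = 1.65·0.000125^(59/1000)·(1−e^(−0.04·61))/4.15 = 0.2136
IBU = (9.1/100)·64·0.2136·1000/21.3 = 58.3969
BU:GU = 58.3969/59

0.9898


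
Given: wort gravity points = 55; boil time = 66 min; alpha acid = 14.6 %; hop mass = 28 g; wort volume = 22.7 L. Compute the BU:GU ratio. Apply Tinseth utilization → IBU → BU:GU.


U = 1.65·0.000125^(GP/1000)·(1−e^(−0.04t))/4.15;  IBU = (α/100)·m·U·1000/V;  BU:GU = IBU/GP
U = 1.65·0.000125^(55/1000)·(1−e^(−0.04·66))/4.15 = 0.2252
IBU = (14.6/100)·28·0.2252·1000/22.7 = 40.5600
BU:GU = 40.5600/55

0.7375


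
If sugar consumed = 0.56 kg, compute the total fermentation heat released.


Q = m_sugar · 590 kJ/kg
Q = 0.56 · 590

330.4000 kJ


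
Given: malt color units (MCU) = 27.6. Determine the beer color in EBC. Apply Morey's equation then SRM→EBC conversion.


SRM = 1.4922·MCU^0.6859;  EBC = SRM·1.97
SRM = 1.4922·27.6^0.6859 = 14.5260
EBC = 14.5260·1.97

28.6163 EBC


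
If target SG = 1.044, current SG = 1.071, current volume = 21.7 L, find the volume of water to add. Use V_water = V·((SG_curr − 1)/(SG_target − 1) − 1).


V_water = 21.7·((1.071 − 1)/(1.044 − 1) − 1)

13.3159 L


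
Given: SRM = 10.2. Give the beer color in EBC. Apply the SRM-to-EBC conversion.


EBC = SRM · 1.97
EBC = 10.2 · 1.97

20.0940 EBC


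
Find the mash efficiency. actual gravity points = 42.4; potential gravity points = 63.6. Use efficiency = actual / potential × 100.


efficiency = 42.4 / 63.6 × 100

66.6667 %


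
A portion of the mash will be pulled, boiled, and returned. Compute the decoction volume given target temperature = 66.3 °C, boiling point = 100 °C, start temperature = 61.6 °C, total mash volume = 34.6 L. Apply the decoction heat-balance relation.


V_dec = V_total·(T_target − T_start)/(T_boil − T_start)
V_dec = 34.6·(66.3 − 61.6)/(100 − 61.6)

4.2349 L


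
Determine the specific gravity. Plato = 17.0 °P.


SG = 259/(259 − P)
SG = 259/(259 − 17.0)

1.0702


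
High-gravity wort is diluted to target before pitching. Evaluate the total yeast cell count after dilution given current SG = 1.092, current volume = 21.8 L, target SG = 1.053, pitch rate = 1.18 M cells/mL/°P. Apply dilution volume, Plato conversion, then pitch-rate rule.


V_w = V·((SG_c−1)/(SG_t−1)−1);  °P = 259 − 259/SG_t;  cells = rate·(V+V_w)·°P
V_w = 21.8·((1.092−1)/(1.053−1)−1) = 16.0415
V_final = 21.8 + 16.0415 = 37.8415
°P = 259 − 259/1.053 = 13.0361
cells = 1.18·37.8415·13.0361

582.1002 billion cells


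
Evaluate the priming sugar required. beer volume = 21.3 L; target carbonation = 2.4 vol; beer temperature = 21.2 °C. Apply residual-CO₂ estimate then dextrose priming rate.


residual = 14.695·(0.01821 + 0.09011·e^(−0.04·T));  sugar = (target − residual)·4.0·V
residual = 14.695·(0.01821 + 0.09011·e^(−0.04·21.2)) = 0.8347
sugar = (2.4 − 0.8347)·4.0·21.3

133.3638 g


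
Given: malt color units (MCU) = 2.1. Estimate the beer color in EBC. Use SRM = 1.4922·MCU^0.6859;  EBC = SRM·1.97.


SRM = 1.4922·2.1^0.6859 = 2.4822
EBC = 2.4822·1.97

4.8899 EBC


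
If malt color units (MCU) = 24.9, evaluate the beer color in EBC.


SRM = 1.4922·MCU^0.6859;  EBC = SRM·1.97
SRM = 1.4922·24.9^0.6859 = 13.5357
EBC = 13.5357·1.97

26.6653 EBC


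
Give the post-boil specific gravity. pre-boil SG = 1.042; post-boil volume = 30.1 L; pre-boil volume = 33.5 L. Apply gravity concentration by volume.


SG_post = 1 + (SG_pre − 1)·V_pre/V_post
pts_pre = (1.042 − 1)·1000 = 42.0000
pts_post = 42.0000·33.5/30.1 = 46.7442
SG_post = 1 + 46.7442/1000

1.0467


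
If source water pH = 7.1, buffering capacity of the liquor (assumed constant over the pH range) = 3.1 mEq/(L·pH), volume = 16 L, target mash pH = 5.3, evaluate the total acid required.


acid = buffering capacity · (pH_source − pH_target) · V
acid = 3.1 · (7.1 − 5.3) · 16

89.2800 mEq


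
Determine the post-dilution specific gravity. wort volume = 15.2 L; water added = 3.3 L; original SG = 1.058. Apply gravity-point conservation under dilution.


SG_new = 1 + (SG_old − 1)·V_old/(V_old + V_water)
pts = (1.058 − 1)·1000·15.2/(15.2 + 3.3) = 47.6541
SG_new = 1 + 47.6541/1000

1.0477


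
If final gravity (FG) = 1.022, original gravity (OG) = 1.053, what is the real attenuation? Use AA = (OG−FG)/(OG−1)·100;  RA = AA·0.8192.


AA = (1.053 − 1.022)/(1.053 − 1)·100 = 58.4906
RA = 58.4906·0.8192

47.9155 %


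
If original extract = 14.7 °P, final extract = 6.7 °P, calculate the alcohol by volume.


SG = 259/(259 − P);  ABV = (OG − FG)·131.25
OG = 259/(259 − 14.7) = 1.0602
FG = 259/(259 − 6.7) = 1.0266
ABV = (1.0602 − 1.0266)·131.25

4.4121 % ABV


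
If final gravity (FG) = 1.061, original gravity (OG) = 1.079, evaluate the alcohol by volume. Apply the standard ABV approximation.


ABV = (OG − FG) · 131.25
ABV = (1.079 − 1.061) · 131.25

2.3625 % ABV


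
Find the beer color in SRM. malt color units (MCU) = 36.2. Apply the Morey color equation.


SRM = 1.4922 · MCU^0.6859
SRM = 1.4922 · 36.2^0.6859

17.4963 SRM


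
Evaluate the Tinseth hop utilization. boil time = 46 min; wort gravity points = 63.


U = 1.65·0.000125^(GP/1000) · (1 − e^(−0.04·t))/4.15
bigness = 1.65·0.000125^(63/1000) = 0.9367
boil_factor = (1 − e^(−0.04·46))/4.15 = 0.2027
U = 0.9367 · 0.2027

0.1899


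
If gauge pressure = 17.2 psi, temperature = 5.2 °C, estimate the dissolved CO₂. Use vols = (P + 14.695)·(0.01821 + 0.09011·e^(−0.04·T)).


vols = (17.2 + 14.695)·(0.01821 + 0.09011·e^(−0.04·5.2))

2.9151 volumes


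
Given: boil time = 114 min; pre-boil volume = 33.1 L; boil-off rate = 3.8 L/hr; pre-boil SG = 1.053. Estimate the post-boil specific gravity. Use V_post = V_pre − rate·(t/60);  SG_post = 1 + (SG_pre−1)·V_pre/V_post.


V_post = 33.1 − 3.8·(114/60) = 25.8800
SG_post = 1 + (1.053 − 1)·33.1/25.8800

1.0678


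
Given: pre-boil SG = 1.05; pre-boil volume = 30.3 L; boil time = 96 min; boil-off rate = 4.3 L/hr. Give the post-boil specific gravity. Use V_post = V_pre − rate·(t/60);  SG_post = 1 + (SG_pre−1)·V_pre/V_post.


V_post = 30.3 − 4.3·(96/60) = 23.4200
SG_post = 1 + (1.05 − 1)·30.3/23.4200

1.0647


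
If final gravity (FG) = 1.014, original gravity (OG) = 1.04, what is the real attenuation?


AA = (OG−FG)/(OG−1)·100;  RA = AA·0.8192
AA = (1.04 − 1.014)/(1.04 − 1)·100 = 65.0000
RA = 65.0000·0.8192

53.2480 %


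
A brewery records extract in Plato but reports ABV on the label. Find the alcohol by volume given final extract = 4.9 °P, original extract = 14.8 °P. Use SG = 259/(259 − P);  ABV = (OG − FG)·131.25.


OG = 259/(259 − 14.8) = 1.0606
FG = 259/(259 − 4.9) = 1.0193
ABV = (1.0606 − 1.0193)·131.25

5.4236 % ABV


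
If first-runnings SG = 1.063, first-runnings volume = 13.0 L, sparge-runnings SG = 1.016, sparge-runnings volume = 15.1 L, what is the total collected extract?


total = Σ (SG_i − 1)·1000·V_i
first = (1.063 − 1)·1000·13.0 = 819.0000
sparge = (1.016 − 1)·1000·15.1 = 241.6000
total = 819.0000 + 241.6000

1060.6000 gravity·L


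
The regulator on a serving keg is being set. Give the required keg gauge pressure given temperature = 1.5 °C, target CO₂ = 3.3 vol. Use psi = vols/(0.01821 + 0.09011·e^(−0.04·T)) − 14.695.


psi = 3.3/(0.01821 + 0.09011·e^(−0.04·1.5)) − 14.695

17.3213 psi


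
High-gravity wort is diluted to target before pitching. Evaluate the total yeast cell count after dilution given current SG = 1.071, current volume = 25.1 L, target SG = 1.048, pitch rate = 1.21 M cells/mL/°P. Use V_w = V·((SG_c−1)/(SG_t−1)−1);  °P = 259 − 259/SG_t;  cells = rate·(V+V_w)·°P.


V_w = 25.1·((1.071−1)/(1.048−1)−1) = 12.0271
V_final = 25.1 + 12.0271 = 37.1271
°P = 259 − 259/1.048 = 11.8626
cells = 1.21·37.1271·11.8626

532.9125 billion cells


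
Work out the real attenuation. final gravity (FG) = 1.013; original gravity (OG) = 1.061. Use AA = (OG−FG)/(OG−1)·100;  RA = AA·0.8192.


AA = (1.061 − 1.013)/(1.061 − 1)·100 = 78.6885
RA = 78.6885·0.8192

64.4616 %


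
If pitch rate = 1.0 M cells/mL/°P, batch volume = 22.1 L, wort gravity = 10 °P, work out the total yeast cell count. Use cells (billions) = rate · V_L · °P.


cells = 1.0 · 22.1 · 10

221.0000 billion cells


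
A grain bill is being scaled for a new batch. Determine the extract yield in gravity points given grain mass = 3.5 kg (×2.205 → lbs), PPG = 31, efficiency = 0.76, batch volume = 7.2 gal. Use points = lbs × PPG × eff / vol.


lbs = 3.5 × 2.205 = 7.7175
points = 7.7175 × 31 × 0.76 / 7.2

25.2534 points


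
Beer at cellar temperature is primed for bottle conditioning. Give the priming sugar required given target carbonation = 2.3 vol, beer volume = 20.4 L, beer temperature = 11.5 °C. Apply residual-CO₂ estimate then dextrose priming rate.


residual = 14.695·(0.01821 + 0.09011·e^(−0.04·T));  sugar = (target − residual)·4.0·V
residual = 14.695·(0.01821 + 0.09011·e^(−0.04·11.5)) = 1.1035
sugar = (2.3 − 1.1035)·4.0·20.4

97.6327 g


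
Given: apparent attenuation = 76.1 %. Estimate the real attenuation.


RA = AA · 0.8192
RA = 76.1 · 0.8192

62.3411 %


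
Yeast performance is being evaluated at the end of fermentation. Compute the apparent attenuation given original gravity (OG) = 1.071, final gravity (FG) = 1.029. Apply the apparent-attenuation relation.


AA = (OG − FG)/(OG − 1) · 100
AA = (1.071 − 1.029)/(1.071 − 1) · 100

59.1549 %


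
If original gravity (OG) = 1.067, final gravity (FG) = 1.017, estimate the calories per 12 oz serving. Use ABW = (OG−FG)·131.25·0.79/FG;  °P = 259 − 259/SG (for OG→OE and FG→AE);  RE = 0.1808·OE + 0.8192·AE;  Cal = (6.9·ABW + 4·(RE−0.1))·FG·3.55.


ABW = (1.067 − 1.017)·131.25·0.79/1.017 = 5.0977
OE = 259 − 259/1.067 = 16.2634 °P
AE = 259 − 259/1.017 = 4.3294 °P
RE = 0.1808·16.2634 + 0.8192·4.3294 = 6.4871 °P
Cal = (6.9·5.0977 + 4·(6.4871−0.1))·1.017·3.55

219.2293 kcal


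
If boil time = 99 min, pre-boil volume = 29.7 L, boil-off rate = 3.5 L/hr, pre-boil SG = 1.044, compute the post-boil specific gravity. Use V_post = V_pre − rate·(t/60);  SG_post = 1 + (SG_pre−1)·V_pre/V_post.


V_post = 29.7 − 3.5·(99/60) = 23.9250
SG_post = 1 + (1.044 − 1)·29.7/23.9250

1.0546


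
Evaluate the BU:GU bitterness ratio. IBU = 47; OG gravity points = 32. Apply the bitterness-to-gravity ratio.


BU:GU = IBU / OG_points
BU:GU = 47 / 32

1.4688


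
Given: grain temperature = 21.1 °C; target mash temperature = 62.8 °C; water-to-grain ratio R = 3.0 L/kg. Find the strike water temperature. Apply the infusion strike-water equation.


T_strike = (0.41/R)·(T_mash − T_grain) + T_mash
T_strike = (0.41/3.0)·(62.8 − 21.1) + 62.8

68.4990 °C


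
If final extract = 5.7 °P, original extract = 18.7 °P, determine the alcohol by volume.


SG = 259/(259 − P);  ABV = (OG − FG)·131.25
OG = 259/(259 − 18.7) = 1.0778
FG = 259/(259 − 5.7) = 1.0225
ABV = (1.0778 − 1.0225)·131.25

7.2603 % ABV


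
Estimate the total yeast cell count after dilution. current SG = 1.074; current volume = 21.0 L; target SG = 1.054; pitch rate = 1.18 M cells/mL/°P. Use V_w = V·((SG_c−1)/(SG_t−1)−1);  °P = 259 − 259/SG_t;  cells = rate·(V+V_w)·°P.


V_w = 21.0·((1.074−1)/(1.054−1)−1) = 7.7778
V_final = 21.0 + 7.7778 = 28.7778
°P = 259 − 259/1.054 = 13.2694
cells = 1.18·28.7778·13.2694

450.6010 billion cells


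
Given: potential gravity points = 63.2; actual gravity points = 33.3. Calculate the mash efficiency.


efficiency = actual / potential × 100
efficiency = 33.3 / 63.2 × 100

52.6899 %


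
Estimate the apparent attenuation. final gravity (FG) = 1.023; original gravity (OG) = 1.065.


AA = (OG − FG)/(OG − 1) · 100
AA = (1.065 − 1.023)/(1.065 − 1) · 100

64.6154 %


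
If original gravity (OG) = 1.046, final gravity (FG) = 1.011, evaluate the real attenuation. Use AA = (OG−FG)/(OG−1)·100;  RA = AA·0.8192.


AA = (1.046 − 1.011)/(1.046 − 1)·100 = 76.0870
RA = 76.0870·0.8192

62.3304 %


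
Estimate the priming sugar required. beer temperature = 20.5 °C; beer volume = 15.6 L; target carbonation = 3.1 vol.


residual = 14.695·(0.01821 + 0.09011·e^(−0.04·T));  sugar = (target − residual)·4.0·V
residual = 14.695·(0.01821 + 0.09011·e^(−0.04·20.5)) = 0.8508
sugar = (3.1 − 0.8508)·4.0·15.6

140.3500 g


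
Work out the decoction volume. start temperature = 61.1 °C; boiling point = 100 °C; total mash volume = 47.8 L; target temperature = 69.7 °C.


V_dec = V_total·(T_target − T_start)/(T_boil − T_start)
V_dec = 47.8·(69.7 − 61.1)/(100 − 61.1)

10.5676 L


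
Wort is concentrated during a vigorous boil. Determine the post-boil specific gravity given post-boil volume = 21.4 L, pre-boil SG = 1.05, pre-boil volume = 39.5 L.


SG_post = 1 + (SG_pre − 1)·V_pre/V_post
pts_pre = (1.05 − 1)·1000 = 50.0000
pts_post = 50.0000·39.5/21.4 = 92.2897
SG_post = 1 + 92.2897/1000

1.0923


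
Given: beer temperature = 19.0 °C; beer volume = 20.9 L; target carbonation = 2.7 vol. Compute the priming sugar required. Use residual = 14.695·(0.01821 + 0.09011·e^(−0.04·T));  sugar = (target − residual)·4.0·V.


residual = 14.695·(0.01821 + 0.09011·e^(−0.04·19.0)) = 0.8869
sugar = (2.7 − 0.8869)·4.0·20.9

151.5782 g


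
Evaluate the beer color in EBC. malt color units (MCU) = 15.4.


SRM = 1.4922·MCU^0.6859;  EBC = SRM·1.97
SRM = 1.4922·15.4^0.6859 = 9.7353
EBC = 9.7353·1.97

19.1785 EBC


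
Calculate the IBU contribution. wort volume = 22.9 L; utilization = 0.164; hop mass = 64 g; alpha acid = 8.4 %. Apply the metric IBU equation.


IBU = (α/100)·mass·U·1000 / V
IBU = (8.4/100)·64·0.164·1000 / 22.9

38.5006 IBU


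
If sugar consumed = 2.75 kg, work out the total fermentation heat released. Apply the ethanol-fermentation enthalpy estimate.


Q = m_sugar · 590 kJ/kg
Q = 2.75 · 590

1622.5000 kJ


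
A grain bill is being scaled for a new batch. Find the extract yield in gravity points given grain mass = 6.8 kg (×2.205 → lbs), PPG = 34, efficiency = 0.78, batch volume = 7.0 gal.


points = lbs × PPG × eff / vol
lbs = 6.8 × 2.205 = 14.9940
points = 14.9940 × 34 × 0.78 / 7.0

56.8058 points


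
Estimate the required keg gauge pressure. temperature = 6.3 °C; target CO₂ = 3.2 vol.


psi = vols/(0.01821 + 0.09011·e^(−0.04·T)) − 14.695
psi = 3.2/(0.01821 + 0.09011·e^(−0.04·6.3)) − 14.695

21.5666 psi


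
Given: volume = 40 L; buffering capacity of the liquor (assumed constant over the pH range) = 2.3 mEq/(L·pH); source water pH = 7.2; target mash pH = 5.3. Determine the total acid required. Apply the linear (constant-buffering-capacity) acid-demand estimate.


acid = buffering capacity · (pH_source − pH_target) · V
acid = 2.3 · (7.2 − 5.3) · 40

174.8000 mEq


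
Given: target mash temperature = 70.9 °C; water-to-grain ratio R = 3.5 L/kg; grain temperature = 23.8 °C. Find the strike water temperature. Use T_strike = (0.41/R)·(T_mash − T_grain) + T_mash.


T_strike = (0.41/3.5)·(70.9 − 23.8) + 70.9

76.4174 °C


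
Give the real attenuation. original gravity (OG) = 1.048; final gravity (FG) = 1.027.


AA = (OG−FG)/(OG−1)·100;  RA = AA·0.8192
AA = (1.048 − 1.027)/(1.048 − 1)·100 = 43.7500
RA = 43.7500·0.8192

35.8400 %


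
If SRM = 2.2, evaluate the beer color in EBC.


EBC = SRM · 1.97
EBC = 2.2 · 1.97

4.3340 EBC


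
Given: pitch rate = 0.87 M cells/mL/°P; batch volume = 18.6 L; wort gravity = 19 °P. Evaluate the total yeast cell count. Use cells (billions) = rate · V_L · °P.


cells = 0.87 · 18.6 · 19

307.4580 billion cells


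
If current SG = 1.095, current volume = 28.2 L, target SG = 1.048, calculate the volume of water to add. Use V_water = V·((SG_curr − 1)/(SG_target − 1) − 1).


V_water = 28.2·((1.095 − 1)/(1.048 − 1) − 1)

27.6125 L


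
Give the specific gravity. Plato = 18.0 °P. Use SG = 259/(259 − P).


SG = 259/(259 − 18.0)

1.0747


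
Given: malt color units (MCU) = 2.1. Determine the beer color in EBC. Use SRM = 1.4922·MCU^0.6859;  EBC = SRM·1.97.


SRM = 1.4922·2.1^0.6859 = 2.4822
EBC = 2.4822·1.97

4.8899 EBC


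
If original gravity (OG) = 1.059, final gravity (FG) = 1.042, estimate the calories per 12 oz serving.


ABW = (OG−FG)·131.25·0.79/FG;  °P = 259 − 259/SG (for OG→OE and FG→AE);  RE = 0.1808·OE + 0.8192·AE;  Cal = (6.9·ABW + 4·(RE−0.1))·FG·3.55
ABW = (1.059 − 1.042)·131.25·0.79/1.042 = 1.6916
OE = 259 − 259/1.059 = 14.4297 °P
AE = 259 − 259/1.042 = 10.4395 °P
RE = 0.1808·14.4297 + 0.8192·10.4395 = 11.1610 °P
Cal = (6.9·1.6916 + 4·(11.1610−0.1))·1.042·3.55

206.8393 kcal


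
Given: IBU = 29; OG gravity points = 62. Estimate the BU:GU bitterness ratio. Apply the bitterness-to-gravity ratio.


BU:GU = IBU / OG_points
BU:GU = 29 / 62

0.4677


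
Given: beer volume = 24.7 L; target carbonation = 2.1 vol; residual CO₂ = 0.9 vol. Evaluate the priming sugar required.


sugar = (target − residual)·4.0·V
sugar = (2.1 − 0.9)·4.0·24.7

118.5600 g


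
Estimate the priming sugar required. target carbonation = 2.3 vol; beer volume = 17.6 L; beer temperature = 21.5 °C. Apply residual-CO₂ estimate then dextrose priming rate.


residual = 14.695·(0.01821 + 0.09011·e^(−0.04·T));  sugar = (target − residual)·4.0·V
residual = 14.695·(0.01821 + 0.09011·e^(−0.04·21.5)) = 0.8279
sugar = (2.3 − 0.8279)·4.0·17.6

103.6335 g


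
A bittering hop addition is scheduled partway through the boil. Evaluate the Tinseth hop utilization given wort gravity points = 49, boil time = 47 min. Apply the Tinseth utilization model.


U = 1.65·0.000125^(GP/1000) · (1 − e^(−0.04·t))/4.15
bigness = 1.65·0.000125^(49/1000) = 1.0623
boil_factor = (1 − e^(−0.04·47))/4.15 = 0.2042
U = 1.0623 · 0.2042

0.2169


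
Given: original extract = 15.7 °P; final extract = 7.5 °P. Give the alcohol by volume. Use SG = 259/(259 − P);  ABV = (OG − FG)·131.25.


OG = 259/(259 − 15.7) = 1.0645
FG = 259/(259 − 7.5) = 1.0298
ABV = (1.0645 − 1.0298)·131.25

4.5555 % ABV


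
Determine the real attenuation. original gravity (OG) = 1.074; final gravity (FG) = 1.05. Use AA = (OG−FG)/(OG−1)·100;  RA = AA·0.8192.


AA = (1.074 − 1.05)/(1.074 − 1)·100 = 32.4324
RA = 32.4324·0.8192

26.5686 %


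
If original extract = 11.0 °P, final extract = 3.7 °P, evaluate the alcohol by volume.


SG = 259/(259 − P);  ABV = (OG − FG)·131.25
OG = 259/(259 − 11.0) = 1.0444
FG = 259/(259 − 3.7) = 1.0145
ABV = (1.0444 − 1.0145)·131.25

3.9194 % ABV


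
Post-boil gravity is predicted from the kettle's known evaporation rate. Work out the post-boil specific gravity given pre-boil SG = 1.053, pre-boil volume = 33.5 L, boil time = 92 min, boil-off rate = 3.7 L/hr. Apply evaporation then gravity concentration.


V_post = V_pre − rate·(t/60);  SG_post = 1 + (SG_pre−1)·V_pre/V_post
V_post = 33.5 − 3.7·(92/60) = 27.8267
SG_post = 1 + (1.053 − 1)·33.5/27.8267

1.0638


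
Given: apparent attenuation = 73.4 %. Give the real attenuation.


RA = AA · 0.8192
RA = 73.4 · 0.8192

60.1293 %


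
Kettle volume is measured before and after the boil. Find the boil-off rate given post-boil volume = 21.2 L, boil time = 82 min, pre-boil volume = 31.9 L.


rate = (V_pre − V_post) / (t_min/60)
rate = (31.9 − 21.2) / (82/60)

7.8293 L/hr


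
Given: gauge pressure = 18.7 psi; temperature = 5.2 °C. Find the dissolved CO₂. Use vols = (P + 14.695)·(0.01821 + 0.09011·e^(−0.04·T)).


vols = (18.7 + 14.695)·(0.01821 + 0.09011·e^(−0.04·5.2))

3.0522 volumes


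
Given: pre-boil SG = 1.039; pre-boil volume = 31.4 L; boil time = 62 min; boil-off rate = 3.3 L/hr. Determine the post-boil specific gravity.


V_post = V_pre − rate·(t/60);  SG_post = 1 + (SG_pre−1)·V_pre/V_post
V_post = 31.4 − 3.3·(62/60) = 27.9900
SG_post = 1 + (1.039 − 1)·31.4/27.9900

1.0438


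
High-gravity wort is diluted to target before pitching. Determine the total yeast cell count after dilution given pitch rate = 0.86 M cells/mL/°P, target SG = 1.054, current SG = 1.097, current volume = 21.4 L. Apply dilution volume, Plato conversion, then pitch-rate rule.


V_w = V·((SG_c−1)/(SG_t−1)−1);  °P = 259 − 259/SG_t;  cells = rate·(V+V_w)·°P
V_w = 21.4·((1.097−1)/(1.054−1)−1) = 17.0407
V_final = 21.4 + 17.0407 = 38.4407
°P = 259 − 259/1.054 = 13.2694
cells = 0.86·38.4407·13.2694

438.6752 billion cells


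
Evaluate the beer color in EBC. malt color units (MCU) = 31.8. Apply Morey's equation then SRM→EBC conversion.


SRM = 1.4922·MCU^0.6859;  EBC = SRM·1.97
SRM = 1.4922·31.8^0.6859 = 16.0082
EBC = 16.0082·1.97

31.5361 EBC


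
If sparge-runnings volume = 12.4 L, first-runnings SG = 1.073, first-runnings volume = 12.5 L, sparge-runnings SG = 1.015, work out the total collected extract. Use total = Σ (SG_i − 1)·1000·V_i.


first = (1.073 − 1)·1000·12.5 = 912.5000
sparge = (1.015 − 1)·1000·12.4 = 186.0000
total = 912.5000 + 186.0000

1098.5000 gravity·L


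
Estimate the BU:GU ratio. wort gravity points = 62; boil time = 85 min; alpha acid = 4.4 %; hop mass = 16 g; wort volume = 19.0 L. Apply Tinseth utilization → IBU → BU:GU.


U = 1.65·0.000125^(GP/1000)·(1−e^(−0.04t))/4.15;  IBU = (α/100)·m·U·1000/V;  BU:GU = IBU/GP
U = 1.65·0.000125^(62/1000)·(1−e^(−0.04·85))/4.15 = 0.2201
IBU = (4.4/100)·16·0.2201·1000/19.0 = 8.1568
BU:GU = 8.1568/62

0.1316


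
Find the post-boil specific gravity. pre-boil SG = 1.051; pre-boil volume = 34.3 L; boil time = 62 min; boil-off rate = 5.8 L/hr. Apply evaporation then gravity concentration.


V_post = V_pre − rate·(t/60);  SG_post = 1 + (SG_pre−1)·V_pre/V_post
V_post = 34.3 − 5.8·(62/60) = 28.3067
SG_post = 1 + (1.051 − 1)·34.3/28.3067

1.0618


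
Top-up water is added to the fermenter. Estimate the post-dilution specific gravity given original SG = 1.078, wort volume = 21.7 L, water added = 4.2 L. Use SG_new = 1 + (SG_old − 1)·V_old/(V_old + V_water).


pts = (1.078 − 1)·1000·21.7/(21.7 + 4.2) = 65.3514
SG_new = 1 + 65.3514/1000

1.0654


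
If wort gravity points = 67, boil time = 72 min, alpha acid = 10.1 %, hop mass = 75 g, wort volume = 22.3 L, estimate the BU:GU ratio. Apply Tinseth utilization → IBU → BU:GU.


U = 1.65·0.000125^(GP/1000)·(1−e^(−0.04t))/4.15;  IBU = (α/100)·m·U·1000/V;  BU:GU = IBU/GP
U = 1.65·0.000125^(67/1000)·(1−e^(−0.04·72))/4.15 = 0.2055
IBU = (10.1/100)·75·0.2055·1000/22.3 = 69.8098
BU:GU = 69.8098/67

1.0419


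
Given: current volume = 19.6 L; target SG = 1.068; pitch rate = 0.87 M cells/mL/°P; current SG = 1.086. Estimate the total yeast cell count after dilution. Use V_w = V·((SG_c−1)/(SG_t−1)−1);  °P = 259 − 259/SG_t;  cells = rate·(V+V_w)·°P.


V_w = 19.6·((1.086−1)/(1.068−1)−1) = 5.1882
V_final = 19.6 + 5.1882 = 24.7882
°P = 259 − 259/1.068 = 16.4906
cells = 0.87·24.7882·16.4906

355.6332 billion cells


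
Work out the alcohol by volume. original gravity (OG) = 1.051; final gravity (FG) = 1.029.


ABV = (OG − FG) · 131.25
ABV = (1.051 − 1.029) · 131.25

2.8875 % ABV


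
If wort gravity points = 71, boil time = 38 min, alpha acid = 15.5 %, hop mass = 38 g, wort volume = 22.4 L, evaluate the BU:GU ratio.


U = 1.65·0.000125^(GP/1000)·(1−e^(−0.04t))/4.15;  IBU = (α/100)·m·U·1000/V;  BU:GU = IBU/GP
U = 1.65·0.000125^(71/1000)·(1−e^(−0.04·38))/4.15 = 0.1641
IBU = (15.5/100)·38·0.1641·1000/22.4 = 43.1514
BU:GU = 43.1514/71

0.6078


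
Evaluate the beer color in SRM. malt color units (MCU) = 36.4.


SRM = 1.4922 · MCU^0.6859
SRM = 1.4922 · 36.4^0.6859

17.5625 SRM


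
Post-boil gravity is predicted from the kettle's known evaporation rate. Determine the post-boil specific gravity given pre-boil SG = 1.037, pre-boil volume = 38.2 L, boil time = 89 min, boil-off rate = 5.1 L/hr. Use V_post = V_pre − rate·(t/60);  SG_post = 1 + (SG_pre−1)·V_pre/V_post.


V_post = 38.2 − 5.1·(89/60) = 30.6350
SG_post = 1 + (1.037 − 1)·38.2/30.6350

1.0461


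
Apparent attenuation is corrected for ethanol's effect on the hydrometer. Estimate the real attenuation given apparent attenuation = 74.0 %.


RA = AA · 0.8192
RA = 74.0 · 0.8192

60.6208 %


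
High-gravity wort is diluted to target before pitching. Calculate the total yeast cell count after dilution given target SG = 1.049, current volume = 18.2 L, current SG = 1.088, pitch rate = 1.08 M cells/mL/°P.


V_w = V·((SG_c−1)/(SG_t−1)−1);  °P = 259 − 259/SG_t;  cells = rate·(V+V_w)·°P
V_w = 18.2·((1.088−1)/(1.049−1)−1) = 14.4857
V_final = 18.2 + 14.4857 = 32.6857
°P = 259 − 259/1.049 = 12.0982
cells = 1.08·32.6857·12.0982

427.0730 billion cells


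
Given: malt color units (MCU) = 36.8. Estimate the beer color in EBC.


SRM = 1.4922·MCU^0.6859;  EBC = SRM·1.97
SRM = 1.4922·36.8^0.6859 = 17.6947
EBC = 17.6947·1.97

34.8585 EBC


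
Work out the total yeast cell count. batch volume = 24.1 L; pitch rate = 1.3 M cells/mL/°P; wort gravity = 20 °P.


cells (billions) = rate · V_L · °P
cells = 1.3 · 24.1 · 20

626.6000 billion cells


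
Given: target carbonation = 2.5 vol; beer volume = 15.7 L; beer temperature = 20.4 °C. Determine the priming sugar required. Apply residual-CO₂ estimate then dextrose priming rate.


residual = 14.695·(0.01821 + 0.09011·e^(−0.04·T));  sugar = (target − residual)·4.0·V
residual = 14.695·(0.01821 + 0.09011·e^(−0.04·20.4)) = 0.8531
sugar = (2.5 − 0.8531)·4.0·15.7

103.4229 g


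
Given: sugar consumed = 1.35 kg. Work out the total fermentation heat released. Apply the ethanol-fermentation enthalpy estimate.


Q = m_sugar · 590 kJ/kg
Q = 1.35 · 590

796.5000 kJ


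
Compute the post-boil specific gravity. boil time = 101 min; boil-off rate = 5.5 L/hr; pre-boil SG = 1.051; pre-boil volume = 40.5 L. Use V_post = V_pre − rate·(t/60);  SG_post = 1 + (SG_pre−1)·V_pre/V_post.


V_post = 40.5 − 5.5·(101/60) = 31.2417
SG_post = 1 + (1.051 − 1)·40.5/31.2417

1.0661


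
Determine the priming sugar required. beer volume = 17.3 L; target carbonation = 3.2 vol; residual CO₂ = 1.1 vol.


sugar = (target − residual)·4.0·V
sugar = (3.2 − 1.1)·4.0·17.3

145.3200 g


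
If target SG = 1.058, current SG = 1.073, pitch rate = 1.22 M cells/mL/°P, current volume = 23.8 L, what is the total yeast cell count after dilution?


V_w = V·((SG_c−1)/(SG_t−1)−1);  °P = 259 − 259/SG_t;  cells = rate·(V+V_w)·°P
V_w = 23.8·((1.073−1)/(1.058−1)−1) = 6.1552
V_final = 23.8 + 6.1552 = 29.9552
°P = 259 − 259/1.058 = 14.1985
cells = 1.22·29.9552·14.1985

518.8881 billion cells


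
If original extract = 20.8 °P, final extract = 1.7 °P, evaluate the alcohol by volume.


SG = 259/(259 − P);  ABV = (OG − FG)·131.25
OG = 259/(259 − 20.8) = 1.0873
FG = 259/(259 − 1.7) = 1.0066
ABV = (1.0873 − 1.0066)·131.25

10.5938 % ABV


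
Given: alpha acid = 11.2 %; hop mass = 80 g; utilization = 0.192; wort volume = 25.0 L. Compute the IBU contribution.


IBU = (α/100)·mass·U·1000 / V
IBU = (11.2/100)·80·0.192·1000 / 25.0

68.8128 IBU


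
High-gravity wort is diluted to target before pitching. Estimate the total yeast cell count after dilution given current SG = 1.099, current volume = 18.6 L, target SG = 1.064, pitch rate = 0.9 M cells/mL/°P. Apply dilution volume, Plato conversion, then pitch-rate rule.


V_w = V·((SG_c−1)/(SG_t−1)−1);  °P = 259 − 259/SG_t;  cells = rate·(V+V_w)·°P
V_w = 18.6·((1.099−1)/(1.064−1)−1) = 10.1719
V_final = 18.6 + 10.1719 = 28.7719
°P = 259 − 259/1.064 = 15.5789
cells = 0.9·28.7719·15.5789

403.4120 billion cells


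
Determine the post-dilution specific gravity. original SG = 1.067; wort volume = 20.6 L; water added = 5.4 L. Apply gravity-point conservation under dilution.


SG_new = 1 + (SG_old − 1)·V_old/(V_old + V_water)
pts = (1.067 − 1)·1000·20.6/(20.6 + 5.4) = 53.0846
SG_new = 1 + 53.0846/1000

1.0531


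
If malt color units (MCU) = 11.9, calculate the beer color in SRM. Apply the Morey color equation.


SRM = 1.4922 · MCU^0.6859
SRM = 1.4922 · 11.9^0.6859

8.1573 SRM


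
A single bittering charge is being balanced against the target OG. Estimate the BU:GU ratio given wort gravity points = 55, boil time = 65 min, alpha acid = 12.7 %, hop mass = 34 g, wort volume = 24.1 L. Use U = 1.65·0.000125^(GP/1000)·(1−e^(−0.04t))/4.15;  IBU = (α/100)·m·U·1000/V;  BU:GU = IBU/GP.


U = 1.65·0.000125^(55/1000)·(1−e^(−0.04·65))/4.15 = 0.2245
IBU = (12.7/100)·34·0.2245·1000/24.1 = 40.2267
BU:GU = 40.2267/55

0.7314


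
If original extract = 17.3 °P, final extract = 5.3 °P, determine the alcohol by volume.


SG = 259/(259 − P);  ABV = (OG − FG)·131.25
OG = 259/(259 − 17.3) = 1.0716
FG = 259/(259 − 5.3) = 1.0209
ABV = (1.0716 − 1.0209)·131.25

6.6525 % ABV


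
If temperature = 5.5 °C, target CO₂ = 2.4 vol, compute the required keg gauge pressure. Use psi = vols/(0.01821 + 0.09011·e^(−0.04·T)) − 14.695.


psi = 2.4/(0.01821 + 0.09011·e^(−0.04·5.5)) − 14.695

11.8170 psi


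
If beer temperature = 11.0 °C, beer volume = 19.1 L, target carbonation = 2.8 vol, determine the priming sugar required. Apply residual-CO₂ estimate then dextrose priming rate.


residual = 14.695·(0.01821 + 0.09011·e^(−0.04·T));  sugar = (target − residual)·4.0·V
residual = 14.695·(0.01821 + 0.09011·e^(−0.04·11.0)) = 1.1204
sugar = (2.8 − 1.1204)·4.0·19.1

128.3209 g


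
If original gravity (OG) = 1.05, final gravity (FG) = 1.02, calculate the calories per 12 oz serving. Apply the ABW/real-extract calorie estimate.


ABW = (OG−FG)·131.25·0.79/FG;  °P = 259 − 259/SG (for OG→OE and FG→AE);  RE = 0.1808·OE + 0.8192·AE;  Cal = (6.9·ABW + 4·(RE−0.1))·FG·3.55
ABW = (1.05 − 1.02)·131.25·0.79/1.02 = 3.0496
OE = 259 − 259/1.05 = 12.3333 °P
AE = 259 − 259/1.02 = 5.0784 °P
RE = 0.1808·12.3333 + 0.8192·5.0784 = 6.3901 °P
Cal = (6.9·3.0496 + 4·(6.3901−0.1))·1.02·3.55

167.3008 kcal


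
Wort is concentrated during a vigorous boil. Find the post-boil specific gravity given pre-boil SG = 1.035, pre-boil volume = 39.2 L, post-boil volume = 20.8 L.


SG_post = 1 + (SG_pre − 1)·V_pre/V_post
pts_pre = (1.035 − 1)·1000 = 35.0000
pts_post = 35.0000·39.2/20.8 = 65.9615
SG_post = 1 + 65.9615/1000

1.0660


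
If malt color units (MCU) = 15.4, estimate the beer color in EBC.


SRM = 1.4922·MCU^0.6859;  EBC = SRM·1.97
SRM = 1.4922·15.4^0.6859 = 9.7353
EBC = 9.7353·1.97

19.1785 EBC


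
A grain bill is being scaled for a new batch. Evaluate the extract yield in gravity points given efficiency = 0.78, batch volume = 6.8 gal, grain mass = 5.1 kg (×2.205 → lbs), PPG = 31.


points = lbs × PPG × eff / vol
lbs = 5.1 × 2.205 = 11.2455
points = 11.2455 × 31 × 0.78 / 6.8

39.9877 points


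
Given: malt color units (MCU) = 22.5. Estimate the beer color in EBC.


SRM = 1.4922·MCU^0.6859;  EBC = SRM·1.97
SRM = 1.4922·22.5^0.6859 = 12.6267
EBC = 12.6267·1.97

24.8746 EBC


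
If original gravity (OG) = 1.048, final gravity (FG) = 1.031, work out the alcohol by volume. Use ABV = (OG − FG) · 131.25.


ABV = (1.048 − 1.031) · 131.25

2.2313 % ABV


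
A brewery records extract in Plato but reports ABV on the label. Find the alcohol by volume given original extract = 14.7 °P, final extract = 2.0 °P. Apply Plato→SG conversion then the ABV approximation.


SG = 259/(259 − P);  ABV = (OG − FG)·131.25
OG = 259/(259 − 14.7) = 1.0602
FG = 259/(259 − 2.0) = 1.0078
ABV = (1.0602 − 1.0078)·131.25

6.8762 % ABV


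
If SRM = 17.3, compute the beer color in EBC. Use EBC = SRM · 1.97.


EBC = 17.3 · 1.97

34.0810 EBC


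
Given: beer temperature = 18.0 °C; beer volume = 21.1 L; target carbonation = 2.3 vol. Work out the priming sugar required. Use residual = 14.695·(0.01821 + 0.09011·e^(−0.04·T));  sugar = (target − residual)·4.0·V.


residual = 14.695·(0.01821 + 0.09011·e^(−0.04·18.0)) = 0.9121
sugar = (2.3 − 0.9121)·4.0·21.1

117.1356 g


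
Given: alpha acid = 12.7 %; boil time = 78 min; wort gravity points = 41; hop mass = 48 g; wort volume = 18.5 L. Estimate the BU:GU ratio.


U = 1.65·0.000125^(GP/1000)·(1−e^(−0.04t))/4.15;  IBU = (α/100)·m·U·1000/V;  BU:GU = IBU/GP
U = 1.65·0.000125^(41/1000)·(1−e^(−0.04·78))/4.15 = 0.2629
IBU = (12.7/100)·48·0.2629·1000/18.5 = 86.6301
BU:GU = 86.6301/41

2.1129


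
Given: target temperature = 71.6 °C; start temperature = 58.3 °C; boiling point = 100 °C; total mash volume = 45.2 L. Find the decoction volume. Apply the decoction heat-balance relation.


V_dec = V_total·(T_target − T_start)/(T_boil − T_start)
V_dec = 45.2·(71.6 − 58.3)/(100 − 58.3)

14.4163 L


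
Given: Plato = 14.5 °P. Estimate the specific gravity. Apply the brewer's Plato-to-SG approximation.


SG = 259/(259 − P)
SG = 259/(259 − 14.5)

1.0593


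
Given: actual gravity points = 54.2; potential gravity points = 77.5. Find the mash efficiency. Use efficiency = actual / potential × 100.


efficiency = 54.2 / 77.5 × 100

69.9355 %


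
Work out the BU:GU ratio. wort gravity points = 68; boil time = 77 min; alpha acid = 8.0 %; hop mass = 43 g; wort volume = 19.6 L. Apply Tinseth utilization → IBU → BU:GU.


U = 1.65·0.000125^(GP/1000)·(1−e^(−0.04t))/4.15;  IBU = (α/100)·m·U·1000/V;  BU:GU = IBU/GP
U = 1.65·0.000125^(68/1000)·(1−e^(−0.04·77))/4.15 = 0.2059
IBU = (8.0/100)·43·0.2059·1000/19.6 = 36.1323
BU:GU = 36.1323/68

0.5314


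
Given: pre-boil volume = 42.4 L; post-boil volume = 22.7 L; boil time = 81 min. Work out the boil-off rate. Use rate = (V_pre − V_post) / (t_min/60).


rate = (42.4 − 22.7) / (81/60)

14.5926 L/hr


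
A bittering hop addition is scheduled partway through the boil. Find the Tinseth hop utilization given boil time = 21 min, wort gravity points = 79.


U = 1.65·0.000125^(GP/1000) · (1 − e^(−0.04·t))/4.15
bigness = 1.65·0.000125^(79/1000) = 0.8112
boil_factor = (1 − e^(−0.04·21))/4.15 = 0.1369
U = 0.8112 · 0.1369

0.1111


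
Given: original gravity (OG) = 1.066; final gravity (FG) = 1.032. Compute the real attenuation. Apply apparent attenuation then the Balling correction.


AA = (OG−FG)/(OG−1)·100;  RA = AA·0.8192
AA = (1.066 − 1.032)/(1.066 − 1)·100 = 51.5152
RA = 51.5152·0.8192

42.2012 %
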